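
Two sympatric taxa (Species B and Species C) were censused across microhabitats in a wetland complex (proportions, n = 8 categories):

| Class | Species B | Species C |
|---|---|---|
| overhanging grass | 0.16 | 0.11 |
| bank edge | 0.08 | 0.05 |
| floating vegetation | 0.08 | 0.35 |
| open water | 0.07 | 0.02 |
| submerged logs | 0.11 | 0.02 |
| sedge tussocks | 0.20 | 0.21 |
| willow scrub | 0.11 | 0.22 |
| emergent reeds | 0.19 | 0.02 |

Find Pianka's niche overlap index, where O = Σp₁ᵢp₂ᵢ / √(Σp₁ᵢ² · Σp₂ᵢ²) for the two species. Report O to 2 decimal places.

0.68

Σ p₁ᵢp₂ᵢ = 0.0176 + 0.0040 + 0.0280 + 0.0014 + 0.0022 + 0.0420 + 0.0242 + 0.0038 = 0.1232
Σp_1ᵢ² = 0.16² + 0.08² + 0.08² + 0.07² + 0.11² + 0.20² + 0.11² + 0.19² = 0.0256 + 0.0064 + 0.0064 + 0.0049 + 0.0121 + 0.0400 + 0.0121 + 0.0361 = 0.1436
Σp_2ᵢ² = 0.11² + 0.05² + 0.35² + 0.02² + 0.02² + 0.21² + 0.22² + 0.02² = 0.0121 + 0.0025 + 0.1225 + 0.0004 + 0.0004 + 0.0441 + 0.0484 + 0.0004 = 0.2308
O = 0.1232 / √(0.1436 × 0.2308) = 0.1232 / 0.18205 = 0.6767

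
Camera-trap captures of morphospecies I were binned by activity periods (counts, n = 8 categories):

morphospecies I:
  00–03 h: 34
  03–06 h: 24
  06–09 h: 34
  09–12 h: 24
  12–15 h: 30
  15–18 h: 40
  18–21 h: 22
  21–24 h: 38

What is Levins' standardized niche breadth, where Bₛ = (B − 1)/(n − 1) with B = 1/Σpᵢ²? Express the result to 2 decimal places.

0.95

Proportions for morphospecies I (n=246): 34/246=0.1382, 24/246=0.0976, 34/246=0.1382, 24/246=0.0976, 30/246=0.1220, 40/246=0.1626, 22/246=0.0894, 38/246=0.1545
Σpᵢ² = 0.1382² + 0.0976² + 0.1382² + 0.0976² + 0.1220² + 0.1626² + 0.0894² + 0.1545² = 0.019099 + 0.009526 + 0.019099 + 0.009526 + 0.014884 + 0.026439 + 0.007992 + 0.023870 = 0.130435
B = 1 / 0.130435 = 7.6667
Bₛ = (B − 1)/(n − 1) = (7.6667 − 1)/(8 − 1) = 6.6667/7 = 0.9524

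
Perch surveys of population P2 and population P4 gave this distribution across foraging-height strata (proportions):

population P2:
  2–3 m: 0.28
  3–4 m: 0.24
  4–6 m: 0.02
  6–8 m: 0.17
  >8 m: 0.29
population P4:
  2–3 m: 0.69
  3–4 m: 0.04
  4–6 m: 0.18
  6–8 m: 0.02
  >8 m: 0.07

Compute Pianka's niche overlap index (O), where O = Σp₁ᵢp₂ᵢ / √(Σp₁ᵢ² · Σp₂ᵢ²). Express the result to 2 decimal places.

0.64

Σ p₁ᵢp₂ᵢ = 0.1932 + 0.0096 + 0.0036 + 0.0034 + 0.0203 = 0.2301
Σp_1ᵢ² = 0.28² + 0.24² + 0.02² + 0.17² + 0.29² = 0.0784 + 0.0576 + 0.0004 + 0.0289 + 0.0841 = 0.2494
Σp_2ᵢ² = 0.69² + 0.04² + 0.18² + 0.02² + 0.07² = 0.4761 + 0.0016 + 0.0324 + 0.0004 + 0.0049 = 0.5154
O = 0.2301 / √(0.2494 × 0.5154) = 0.2301 / 0.35853 = 0.6418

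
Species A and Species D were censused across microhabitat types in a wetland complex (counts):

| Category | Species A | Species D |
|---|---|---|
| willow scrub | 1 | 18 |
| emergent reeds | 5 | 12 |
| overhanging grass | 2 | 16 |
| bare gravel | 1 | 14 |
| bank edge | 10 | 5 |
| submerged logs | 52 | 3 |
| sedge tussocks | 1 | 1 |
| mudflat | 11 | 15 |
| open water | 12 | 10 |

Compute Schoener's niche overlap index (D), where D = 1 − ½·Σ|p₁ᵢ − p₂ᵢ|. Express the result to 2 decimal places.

Proportions for Species A (n=95): 1/95=0.0105, 5/95=0.0526, 2/95=0.0211, 1/95=0.0105, 10/95=0.1053, 52/95=0.5474, 1/95=0.0105, 11/95=0.1158, 12/95=0.1263
Proportions for Species D (n=94): 18/94=0.1915, 12/94=0.1277, 16/94=0.1702, 14/94=0.1489, 5/94=0.0532, 3/94=0.0319, 1/94=0.0106, 15/94=0.1596, 10/94=0.1064
Σ|p₁ᵢ − p₂ᵢ| = 0.1810 + 0.0751 + 0.1491 + 0.1384 + 0.0521 + 0.5155 + 0.0001 + 0.0438 + 0.0199 = 1.1750
D = 1 − ½ × 1.1750 = 1 − 0.58750 = 0.41250

0.41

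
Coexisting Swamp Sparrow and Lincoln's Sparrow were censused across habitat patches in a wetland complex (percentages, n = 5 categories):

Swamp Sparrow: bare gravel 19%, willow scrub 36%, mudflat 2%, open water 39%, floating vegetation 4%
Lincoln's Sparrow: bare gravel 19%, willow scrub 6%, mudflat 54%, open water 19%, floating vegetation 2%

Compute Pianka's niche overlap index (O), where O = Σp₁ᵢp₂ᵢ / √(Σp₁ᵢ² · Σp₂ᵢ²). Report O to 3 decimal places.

0.418

Convert percentages to proportions (divide by 100).
Σ p₁ᵢp₂ᵢ = 0.0361 + 0.0216 + 0.0108 + 0.0741 + 0.0008 = 0.1434
Σp_1ᵢ² = 0.19² + 0.36² + 0.02² + 0.39² + 0.04² = 0.0361 + 0.1296 + 0.0004 + 0.1521 + 0.0016 = 0.3198
Σp_2ᵢ² = 0.19² + 0.06² + 0.54² + 0.19² + 0.02² = 0.0361 + 0.0036 + 0.2916 + 0.0361 + 0.0004 = 0.3678
O = 0.1434 / √(0.3198 × 0.3678) = 0.1434 / 0.342961 = 0.41812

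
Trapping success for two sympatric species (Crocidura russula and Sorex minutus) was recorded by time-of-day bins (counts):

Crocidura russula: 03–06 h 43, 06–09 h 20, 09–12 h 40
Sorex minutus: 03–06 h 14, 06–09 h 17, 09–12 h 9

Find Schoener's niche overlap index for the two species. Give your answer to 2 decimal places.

Proportions for Crocidura russula (n=103): 43/103=0.4175, 20/103=0.1942, 40/103=0.3883
Proportions for Sorex minutus (n=40): 14/40=0.3500, 17/40=0.4250, 9/40=0.2250
Σ|p₁ᵢ − p₂ᵢ| = 0.0675 + 0.2308 + 0.1633 = 0.4616
D = 1 − ½ × 0.4616 = 1 − 0.23080 = 0.76920

0.77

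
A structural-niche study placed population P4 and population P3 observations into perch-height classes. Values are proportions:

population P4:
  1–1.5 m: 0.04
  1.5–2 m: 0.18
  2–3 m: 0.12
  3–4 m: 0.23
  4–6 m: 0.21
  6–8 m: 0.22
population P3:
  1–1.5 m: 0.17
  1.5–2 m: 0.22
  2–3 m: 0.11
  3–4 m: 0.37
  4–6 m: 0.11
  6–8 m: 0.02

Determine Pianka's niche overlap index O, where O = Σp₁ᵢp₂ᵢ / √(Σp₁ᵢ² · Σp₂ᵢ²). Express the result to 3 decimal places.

Σ p₁ᵢp₂ᵢ = 0.0068 + 0.0396 + 0.0132 + 0.0851 + 0.0231 + 0.0044 = 0.1722
Σp_1ᵢ² = 0.04² + 0.18² + 0.12² + 0.23² + 0.21² + 0.22² = 0.0016 + 0.0324 + 0.0144 + 0.0529 + 0.0441 + 0.0484 = 0.1938
Σp_2ᵢ² = 0.17² + 0.22² + 0.11² + 0.37² + 0.11² + 0.02² = 0.0289 + 0.0484 + 0.0121 + 0.1369 + 0.0121 + 0.0004 = 0.2388
O = 0.1722 / √(0.1938 × 0.2388) = 0.1722 / 0.215127 = 0.80046

0.800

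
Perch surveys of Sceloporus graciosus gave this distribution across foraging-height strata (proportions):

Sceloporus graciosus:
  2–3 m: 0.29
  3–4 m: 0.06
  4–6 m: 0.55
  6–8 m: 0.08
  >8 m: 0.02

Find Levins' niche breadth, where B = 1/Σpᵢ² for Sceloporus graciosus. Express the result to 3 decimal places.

Σpᵢ² = 0.29² + 0.06² + 0.55² + 0.08² + 0.02² = 0.0841 + 0.0036 + 0.3025 + 0.0064 + 0.0004 = 0.3970
B = 1 / 0.3970 = 2.51889

2.519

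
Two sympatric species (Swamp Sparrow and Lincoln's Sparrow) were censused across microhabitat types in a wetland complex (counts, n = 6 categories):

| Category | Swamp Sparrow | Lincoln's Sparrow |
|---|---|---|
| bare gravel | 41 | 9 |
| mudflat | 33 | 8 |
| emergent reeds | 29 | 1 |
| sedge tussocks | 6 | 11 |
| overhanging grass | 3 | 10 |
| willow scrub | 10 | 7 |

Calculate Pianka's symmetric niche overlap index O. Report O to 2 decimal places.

Proportions for Swamp Sparrow (n=122): 41/122=0.3361, 33/122=0.2705, 29/122=0.2377, 6/122=0.0492, 3/122=0.0246, 10/122=0.0820
Proportions for Lincoln's Sparrow (n=46): 9/46=0.1957, 8/46=0.1739, 1/46=0.0217, 11/46=0.2391, 10/46=0.2174, 7/46=0.1522
Σ p₁ᵢp₂ᵢ = 0.065775 + 0.047040 + 0.005158 + 0.011764 + 0.005348 + 0.012480 = 0.147565
Σp_1ᵢ² = 0.3361² + 0.2705² + 0.2377² + 0.0492² + 0.0246² + 0.0820² = 0.112963 + 0.073170 + 0.056501 + 0.002421 + 0.000605 + 0.006724 = 0.252384
Σp_2ᵢ² = 0.1957² + 0.1739² + 0.0217² + 0.2391² + 0.2174² + 0.1522² = 0.038298 + 0.030241 + 0.000471 + 0.057169 + 0.047263 + 0.023165 = 0.196607
O = 0.147565 / √(0.252384 × 0.196607) = 0.147565 / 0.2227565 = 0.6624

0.66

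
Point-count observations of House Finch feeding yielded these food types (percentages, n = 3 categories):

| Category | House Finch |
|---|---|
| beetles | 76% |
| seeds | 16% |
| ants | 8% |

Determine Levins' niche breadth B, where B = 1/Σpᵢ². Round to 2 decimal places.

Convert percentages to proportions (divide by 100).
Σpᵢ² = 0.76² + 0.16² + 0.08² = 0.5776 + 0.0256 + 0.0064 = 0.6096
B = 1 / 0.6096 = 1.6404

1.64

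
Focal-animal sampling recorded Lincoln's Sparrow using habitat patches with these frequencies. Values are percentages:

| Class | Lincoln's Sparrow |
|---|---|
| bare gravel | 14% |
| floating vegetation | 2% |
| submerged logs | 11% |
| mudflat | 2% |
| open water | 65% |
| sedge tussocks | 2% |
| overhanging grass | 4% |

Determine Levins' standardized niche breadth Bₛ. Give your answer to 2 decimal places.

0.20

Convert percentages to proportions (divide by 100).
Σpᵢ² = 0.14² + 0.02² + 0.11² + 0.02² + 0.65² + 0.02² + 0.04² = 0.0196 + 0.0004 + 0.0121 + 0.0004 + 0.4225 + 0.0004 + 0.0016 = 0.4570
B = 1 / 0.4570 = 2.1882
Bₛ = (B − 1)/(n − 1) = (2.1882 − 1)/(7 − 1) = 1.1882/6 = 0.1980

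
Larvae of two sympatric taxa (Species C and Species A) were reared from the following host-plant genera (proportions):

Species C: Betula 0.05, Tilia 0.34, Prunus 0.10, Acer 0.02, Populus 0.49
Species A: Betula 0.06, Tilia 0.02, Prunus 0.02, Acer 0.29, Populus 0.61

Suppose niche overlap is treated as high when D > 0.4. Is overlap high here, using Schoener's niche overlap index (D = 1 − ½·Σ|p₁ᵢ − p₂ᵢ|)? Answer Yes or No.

Yes

Σ|p₁ᵢ − p₂ᵢ| = 0.01 + 0.32 + 0.08 + 0.27 + 0.12 = 0.80
D = 1 − ½ × 0.80 = 1 − 0.400 = 0.6000
D = 0.6000 > 0.4 → Yes.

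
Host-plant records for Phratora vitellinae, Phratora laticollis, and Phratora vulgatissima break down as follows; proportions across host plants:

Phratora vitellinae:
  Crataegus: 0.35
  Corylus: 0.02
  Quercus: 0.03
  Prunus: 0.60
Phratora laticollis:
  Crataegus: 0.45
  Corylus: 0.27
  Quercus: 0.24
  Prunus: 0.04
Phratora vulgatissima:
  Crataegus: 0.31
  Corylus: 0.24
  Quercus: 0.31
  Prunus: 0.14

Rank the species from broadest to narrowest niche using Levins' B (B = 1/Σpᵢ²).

Phratora vulgatissima > Phratora laticollis > Phratora vitellinae

Σp_viteᵢ² = 0.35² + 0.02² + 0.03² + 0.60² = 0.1225 + 0.0004 + 0.0009 + 0.3600 = 0.4838
B_vite = 1 / 0.4838 = 2.0670
Σp_latiᵢ² = 0.45² + 0.27² + 0.24² + 0.04² = 0.2025 + 0.0729 + 0.0576 + 0.0016 = 0.3346
B_lati = 1 / 0.3346 = 2.9886
Σp_vulgᵢ² = 0.31² + 0.24² + 0.31² + 0.14² = 0.0961 + 0.0576 + 0.0961 + 0.0196 = 0.2694
B_vulg = 1 / 0.2694 = 3.7120
Ranking by B (broadest → narrowest): Phratora vulgatissima (3.71) > Phratora laticollis (2.99) > Phratora vitellinae (2.07)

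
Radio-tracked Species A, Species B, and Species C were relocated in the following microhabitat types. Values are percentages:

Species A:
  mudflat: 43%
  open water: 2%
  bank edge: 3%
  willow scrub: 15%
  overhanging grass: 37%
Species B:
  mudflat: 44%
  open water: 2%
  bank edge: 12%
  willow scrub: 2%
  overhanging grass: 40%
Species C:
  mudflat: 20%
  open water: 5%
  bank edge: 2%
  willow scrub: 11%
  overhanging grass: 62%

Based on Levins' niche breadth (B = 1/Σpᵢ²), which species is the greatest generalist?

Species A

Convert percentages to proportions (divide by 100).
Σp_Aᵢ² = 0.43² + 0.02² + 0.03² + 0.15² + 0.37² = 0.1849 + 0.0004 + 0.0009 + 0.0225 + 0.1369 = 0.3456
B_A = 1 / 0.3456 = 2.8935
Σp_Bᵢ² = 0.44² + 0.02² + 0.12² + 0.02² + 0.40² = 0.1936 + 0.0004 + 0.0144 + 0.0004 + 0.1600 = 0.3688
B_B = 1 / 0.3688 = 2.7115
Σp_Cᵢ² = 0.20² + 0.05² + 0.02² + 0.11² + 0.62² = 0.0400 + 0.0025 + 0.0004 + 0.0121 + 0.3844 = 0.4394
B_C = 1 / 0.4394 = 2.2758
Highest B → broadest niche (most generalist): Species A (B = 2.89).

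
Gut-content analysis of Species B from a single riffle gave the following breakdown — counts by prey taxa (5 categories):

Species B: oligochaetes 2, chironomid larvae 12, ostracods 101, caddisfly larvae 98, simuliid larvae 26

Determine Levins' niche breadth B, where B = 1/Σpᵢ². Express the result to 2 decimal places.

2.77

Proportions for Species B (n=239): 2/239=0.0084, 12/239=0.0502, 101/239=0.4226, 98/239=0.4100, 26/239=0.1088
Σpᵢ² = 0.0084² + 0.0502² + 0.4226² + 0.4100² + 0.1088² = 0.000071 + 0.002520 + 0.178591 + 0.168100 + 0.011837 = 0.361119
B = 1 / 0.361119 = 2.7692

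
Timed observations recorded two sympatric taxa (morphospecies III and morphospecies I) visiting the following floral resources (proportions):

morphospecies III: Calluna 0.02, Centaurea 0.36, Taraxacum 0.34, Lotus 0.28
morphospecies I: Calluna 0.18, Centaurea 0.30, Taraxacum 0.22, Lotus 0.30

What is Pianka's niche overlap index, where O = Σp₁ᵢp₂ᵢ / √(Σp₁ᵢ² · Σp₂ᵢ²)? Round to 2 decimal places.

Σ p₁ᵢp₂ᵢ = 0.0036 + 0.1080 + 0.0748 + 0.0840 = 0.2704
Σp_1ᵢ² = 0.02² + 0.36² + 0.34² + 0.28² = 0.0004 + 0.1296 + 0.1156 + 0.0784 = 0.3240
Σp_2ᵢ² = 0.18² + 0.30² + 0.22² + 0.30² = 0.0324 + 0.0900 + 0.0484 + 0.0900 = 0.2608
O = 0.2704 / √(0.3240 × 0.2608) = 0.2704 / 0.29069 = 0.9302

0.93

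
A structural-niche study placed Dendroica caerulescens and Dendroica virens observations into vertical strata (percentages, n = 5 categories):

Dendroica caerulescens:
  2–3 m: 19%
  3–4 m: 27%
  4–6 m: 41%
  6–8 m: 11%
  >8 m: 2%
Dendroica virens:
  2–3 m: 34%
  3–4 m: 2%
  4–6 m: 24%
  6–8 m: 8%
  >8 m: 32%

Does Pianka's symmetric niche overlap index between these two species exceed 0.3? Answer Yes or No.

Convert percentages to proportions (divide by 100).
Σ p₁ᵢp₂ᵢ = 0.0646 + 0.0054 + 0.0984 + 0.0088 + 0.0064 = 0.1836
Σp_1ᵢ² = 0.19² + 0.27² + 0.41² + 0.11² + 0.02² = 0.0361 + 0.0729 + 0.1681 + 0.0121 + 0.0004 = 0.2896
Σp_2ᵢ² = 0.34² + 0.02² + 0.24² + 0.08² + 0.32² = 0.1156 + 0.0004 + 0.0576 + 0.0064 + 0.1024 = 0.2824
O = 0.1836 / √(0.2896 × 0.2824) = 0.1836 / 0.28598 = 0.6420
O = 0.6420 > 0.3 → Yes.

Yes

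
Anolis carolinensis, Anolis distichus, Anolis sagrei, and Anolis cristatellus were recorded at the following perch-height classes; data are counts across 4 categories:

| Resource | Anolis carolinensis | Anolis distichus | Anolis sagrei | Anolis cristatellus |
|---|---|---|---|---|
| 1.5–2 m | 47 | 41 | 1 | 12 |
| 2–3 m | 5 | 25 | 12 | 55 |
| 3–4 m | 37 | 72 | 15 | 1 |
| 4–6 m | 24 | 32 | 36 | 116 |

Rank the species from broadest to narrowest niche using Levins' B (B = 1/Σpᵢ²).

Proportions for Anolis carolinensis (n=113): 47/113=0.4159, 5/113=0.0442, 37/113=0.3274, 24/113=0.2124
Proportions for Anolis distichus (n=170): 41/170=0.2412, 25/170=0.1471, 72/170=0.4235, 32/170=0.1882
Proportions for Anolis sagrei (n=64): 1/64=0.0156, 12/64=0.1875, 15/64=0.2344, 36/64=0.5625
Proportions for Anolis cristatellus (n=184): 12/184=0.0652, 55/184=0.2989, 1/184=0.0054, 116/184=0.6304
Σp_caroᵢ² = 0.4159² + 0.0442² + 0.3274² + 0.2124² = 0.172973 + 0.001954 + 0.107191 + 0.045114 = 0.327232
B_caro = 1 / 0.327232 = 3.0559
Σp_distᵢ² = 0.2412² + 0.1471² + 0.4235² + 0.1882² = 0.058177 + 0.021638 + 0.179352 + 0.035419 = 0.294586
B_dist = 1 / 0.294586 = 3.3946
Σp_sagrᵢ² = 0.0156² + 0.1875² + 0.2344² + 0.5625² = 0.000243 + 0.035156 + 0.054943 + 0.316406 = 0.406748
B_sagr = 1 / 0.406748 = 2.4585
Σp_crisᵢ² = 0.0652² + 0.2989² + 0.0054² + 0.6304² = 0.004251 + 0.089341 + 0.000029 + 0.397404 = 0.491025
B_cris = 1 / 0.491025 = 2.0366
Ranking by B (broadest → narrowest): Anolis distichus (3.39) > Anolis carolinensis (3.06) > Anolis sagrei (2.46) > Anolis cristatellus (2.04)

Anolis distichus > Anolis carolinensis > Anolis sagrei > Anolis cristatellus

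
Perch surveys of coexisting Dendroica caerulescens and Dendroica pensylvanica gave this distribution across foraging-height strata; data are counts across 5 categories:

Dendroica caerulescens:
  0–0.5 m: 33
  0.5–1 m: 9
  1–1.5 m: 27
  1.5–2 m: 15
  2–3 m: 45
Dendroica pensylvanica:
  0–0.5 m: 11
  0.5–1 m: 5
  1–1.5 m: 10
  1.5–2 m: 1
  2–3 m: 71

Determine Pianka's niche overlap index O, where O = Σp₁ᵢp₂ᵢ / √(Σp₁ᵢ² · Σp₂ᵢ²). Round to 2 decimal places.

Proportions for Dendroica caerulescens (n=129): 33/129=0.2558, 9/129=0.0698, 27/129=0.2093, 15/129=0.1163, 45/129=0.3488
Proportions for Dendroica pensylvanica (n=98): 11/98=0.1122, 5/98=0.0510, 10/98=0.1020, 1/98=0.0102, 71/98=0.7245
Σ p₁ᵢp₂ᵢ = 0.028701 + 0.003560 + 0.021349 + 0.001186 + 0.252706 = 0.307502
Σp_1ᵢ² = 0.2558² + 0.0698² + 0.2093² + 0.1163² + 0.3488² = 0.065434 + 0.004872 + 0.043806 + 0.013526 + 0.121661 = 0.249299
Σp_2ᵢ² = 0.1122² + 0.0510² + 0.1020² + 0.0102² + 0.7245² = 0.012589 + 0.002601 + 0.010404 + 0.000104 + 0.524900 = 0.550598
O = 0.307502 / √(0.249299 × 0.550598) = 0.307502 / 0.3704909 = 0.8300

0.83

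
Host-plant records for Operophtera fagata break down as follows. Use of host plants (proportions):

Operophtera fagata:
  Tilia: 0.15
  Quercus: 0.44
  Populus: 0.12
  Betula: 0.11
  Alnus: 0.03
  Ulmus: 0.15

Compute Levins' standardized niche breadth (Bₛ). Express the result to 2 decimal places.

Σpᵢ² = 0.15² + 0.44² + 0.12² + 0.11² + 0.03² + 0.15² = 0.0225 + 0.1936 + 0.0144 + 0.0121 + 0.0009 + 0.0225 = 0.2660
B = 1 / 0.2660 = 3.7594
Bₛ = (B − 1)/(n − 1) = (3.7594 − 1)/(6 − 1) = 2.7594/5 = 0.5519

0.55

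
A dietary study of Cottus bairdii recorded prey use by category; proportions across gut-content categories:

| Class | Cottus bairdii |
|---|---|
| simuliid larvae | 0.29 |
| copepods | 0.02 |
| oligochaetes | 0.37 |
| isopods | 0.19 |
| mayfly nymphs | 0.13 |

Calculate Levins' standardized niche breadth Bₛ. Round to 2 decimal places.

0.66

Σpᵢ² = 0.29² + 0.02² + 0.37² + 0.19² + 0.13² = 0.0841 + 0.0004 + 0.1369 + 0.0361 + 0.0169 = 0.2744
B = 1 / 0.2744 = 3.6443
Bₛ = (B − 1)/(n − 1) = (3.6443 − 1)/(5 − 1) = 2.6443/4 = 0.6611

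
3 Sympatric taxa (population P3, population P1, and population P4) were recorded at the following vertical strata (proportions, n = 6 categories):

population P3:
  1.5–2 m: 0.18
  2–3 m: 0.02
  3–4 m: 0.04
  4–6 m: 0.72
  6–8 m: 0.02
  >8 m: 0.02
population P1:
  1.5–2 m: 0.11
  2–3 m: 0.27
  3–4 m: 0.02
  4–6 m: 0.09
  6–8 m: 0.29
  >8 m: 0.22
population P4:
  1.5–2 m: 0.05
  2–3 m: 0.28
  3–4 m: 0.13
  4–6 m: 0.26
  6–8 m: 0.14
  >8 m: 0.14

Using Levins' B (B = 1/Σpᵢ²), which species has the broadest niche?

population P4

Σp_P3ᵢ² = 0.18² + 0.02² + 0.04² + 0.72² + 0.02² + 0.02² = 0.0324 + 0.0004 + 0.0016 + 0.5184 + 0.0004 + 0.0004 = 0.5536
B_P3 = 1 / 0.5536 = 1.8064
Σp_P1ᵢ² = 0.11² + 0.27² + 0.02² + 0.09² + 0.29² + 0.22² = 0.0121 + 0.0729 + 0.0004 + 0.0081 + 0.0841 + 0.0484 = 0.2260
B_P1 = 1 / 0.2260 = 4.4248
Σp_P4ᵢ² = 0.05² + 0.28² + 0.13² + 0.26² + 0.14² + 0.14² = 0.0025 + 0.0784 + 0.0169 + 0.0676 + 0.0196 + 0.0196 = 0.2046
B_P4 = 1 / 0.2046 = 4.8876
Highest B → broadest niche (most generalist): population P4 (B = 4.89).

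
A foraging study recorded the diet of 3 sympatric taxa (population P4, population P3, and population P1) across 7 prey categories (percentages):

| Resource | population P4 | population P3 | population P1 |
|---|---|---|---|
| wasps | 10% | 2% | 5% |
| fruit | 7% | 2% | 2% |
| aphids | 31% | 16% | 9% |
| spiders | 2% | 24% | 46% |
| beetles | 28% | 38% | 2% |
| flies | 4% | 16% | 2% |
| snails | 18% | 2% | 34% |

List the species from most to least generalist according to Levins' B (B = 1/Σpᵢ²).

population P4 > population P3 > population P1

Convert percentages to proportions (divide by 100).
Σp_P4ᵢ² = 0.10² + 0.07² + 0.31² + 0.02² + 0.28² + 0.04² + 0.18² = 0.0100 + 0.0049 + 0.0961 + 0.0004 + 0.0784 + 0.0016 + 0.0324 = 0.2238
B_P4 = 1 / 0.2238 = 4.4683
Σp_P3ᵢ² = 0.02² + 0.02² + 0.16² + 0.24² + 0.38² + 0.16² + 0.02² = 0.0004 + 0.0004 + 0.0256 + 0.0576 + 0.1444 + 0.0256 + 0.0004 = 0.2544
B_P3 = 1 / 0.2544 = 3.9308
Σp_P1ᵢ² = 0.05² + 0.02² + 0.09² + 0.46² + 0.02² + 0.02² + 0.34² = 0.0025 + 0.0004 + 0.0081 + 0.2116 + 0.0004 + 0.0004 + 0.1156 = 0.3390
B_P1 = 1 / 0.3390 = 2.9499
Ranking by B (broadest → narrowest): population P4 (4.47) > population P3 (3.93) > population P1 (2.95)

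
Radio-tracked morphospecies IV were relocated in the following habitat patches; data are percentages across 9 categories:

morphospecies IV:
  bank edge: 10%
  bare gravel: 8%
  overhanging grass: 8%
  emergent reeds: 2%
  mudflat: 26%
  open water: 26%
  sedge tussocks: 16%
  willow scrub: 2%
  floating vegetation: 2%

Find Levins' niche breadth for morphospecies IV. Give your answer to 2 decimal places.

Convert percentages to proportions (divide by 100).
Σpᵢ² = 0.10² + 0.08² + 0.08² + 0.02² + 0.26² + 0.26² + 0.16² + 0.02² + 0.02² = 0.0100 + 0.0064 + 0.0064 + 0.0004 + 0.0676 + 0.0676 + 0.0256 + 0.0004 + 0.0004 = 0.1848
B = 1 / 0.1848 = 5.4113

5.41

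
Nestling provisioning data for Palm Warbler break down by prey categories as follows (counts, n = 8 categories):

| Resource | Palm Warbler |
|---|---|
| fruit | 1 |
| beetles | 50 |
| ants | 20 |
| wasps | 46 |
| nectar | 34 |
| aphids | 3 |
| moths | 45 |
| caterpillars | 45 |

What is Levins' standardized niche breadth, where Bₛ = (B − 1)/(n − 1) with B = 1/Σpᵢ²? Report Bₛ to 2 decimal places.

Proportions for Palm Warbler (n=244): 1/244=0.0041, 50/244=0.2049, 20/244=0.0820, 46/244=0.1885, 34/244=0.1393, 3/244=0.0123, 45/244=0.1844, 45/244=0.1844
Σpᵢ² = 0.0041² + 0.2049² + 0.0820² + 0.1885² + 0.1393² + 0.0123² + 0.1844² + 0.1844² = 0.000017 + 0.041984 + 0.006724 + 0.035532 + 0.019404 + 0.000151 + 0.034003 + 0.034003 = 0.171818
B = 1 / 0.171818 = 5.8201
Bₛ = (B − 1)/(n − 1) = (5.8201 − 1)/(8 − 1) = 4.8201/7 = 0.6886

0.69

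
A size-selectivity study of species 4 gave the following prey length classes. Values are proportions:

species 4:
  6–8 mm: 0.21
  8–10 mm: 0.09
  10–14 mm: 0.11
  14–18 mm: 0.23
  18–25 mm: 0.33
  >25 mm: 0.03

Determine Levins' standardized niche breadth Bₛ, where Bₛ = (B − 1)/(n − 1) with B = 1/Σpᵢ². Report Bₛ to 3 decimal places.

0.681

Σpᵢ² = 0.21² + 0.09² + 0.11² + 0.23² + 0.33² + 0.03² = 0.0441 + 0.0081 + 0.0121 + 0.0529 + 0.1089 + 0.0009 = 0.2270
B = 1 / 0.2270 = 4.40529
Bₛ = (B − 1)/(n − 1) = (4.40529 − 1)/(6 − 1) = 3.40529/5 = 0.68106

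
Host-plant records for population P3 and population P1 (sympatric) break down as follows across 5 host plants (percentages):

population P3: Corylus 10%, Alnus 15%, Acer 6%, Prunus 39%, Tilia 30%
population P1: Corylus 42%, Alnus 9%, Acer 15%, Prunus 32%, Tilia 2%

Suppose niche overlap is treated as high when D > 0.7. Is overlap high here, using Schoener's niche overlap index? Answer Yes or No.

No

Convert percentages to proportions (divide by 100).
Σ|p₁ᵢ − p₂ᵢ| = 0.32 + 0.06 + 0.09 + 0.07 + 0.28 = 0.82
D = 1 − ½ × 0.82 = 1 − 0.410 = 0.5900
D = 0.5900 < 0.7 → No.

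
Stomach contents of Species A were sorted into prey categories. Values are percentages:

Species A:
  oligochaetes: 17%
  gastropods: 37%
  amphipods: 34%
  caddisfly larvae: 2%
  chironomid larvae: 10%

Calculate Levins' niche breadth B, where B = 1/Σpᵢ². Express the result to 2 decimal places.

Convert percentages to proportions (divide by 100).
Σpᵢ² = 0.17² + 0.37² + 0.34² + 0.02² + 0.10² = 0.0289 + 0.1369 + 0.1156 + 0.0004 + 0.0100 = 0.2918
B = 1 / 0.2918 = 3.4270

3.43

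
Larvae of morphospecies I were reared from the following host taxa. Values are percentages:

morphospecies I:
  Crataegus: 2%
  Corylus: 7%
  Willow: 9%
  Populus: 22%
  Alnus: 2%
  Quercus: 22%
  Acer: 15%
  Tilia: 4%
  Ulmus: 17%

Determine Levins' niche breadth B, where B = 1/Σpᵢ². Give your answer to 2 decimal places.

6.11

Convert percentages to proportions (divide by 100).
Σpᵢ² = 0.02² + 0.07² + 0.09² + 0.22² + 0.02² + 0.22² + 0.15² + 0.04² + 0.17² = 0.0004 + 0.0049 + 0.0081 + 0.0484 + 0.0004 + 0.0484 + 0.0225 + 0.0016 + 0.0289 = 0.1636
B = 1 / 0.1636 = 6.1125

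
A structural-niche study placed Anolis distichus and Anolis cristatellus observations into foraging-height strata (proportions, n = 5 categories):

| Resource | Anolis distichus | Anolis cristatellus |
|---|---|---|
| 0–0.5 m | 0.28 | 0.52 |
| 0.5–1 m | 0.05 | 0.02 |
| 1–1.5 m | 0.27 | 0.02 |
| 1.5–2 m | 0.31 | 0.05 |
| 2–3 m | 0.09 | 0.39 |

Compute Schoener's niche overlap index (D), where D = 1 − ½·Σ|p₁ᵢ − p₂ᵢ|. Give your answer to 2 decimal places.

0.46

Σ|p₁ᵢ − p₂ᵢ| = 0.24 + 0.03 + 0.25 + 0.26 + 0.30 = 1.08
D = 1 − ½ × 1.08 = 1 − 0.540 = 0.4600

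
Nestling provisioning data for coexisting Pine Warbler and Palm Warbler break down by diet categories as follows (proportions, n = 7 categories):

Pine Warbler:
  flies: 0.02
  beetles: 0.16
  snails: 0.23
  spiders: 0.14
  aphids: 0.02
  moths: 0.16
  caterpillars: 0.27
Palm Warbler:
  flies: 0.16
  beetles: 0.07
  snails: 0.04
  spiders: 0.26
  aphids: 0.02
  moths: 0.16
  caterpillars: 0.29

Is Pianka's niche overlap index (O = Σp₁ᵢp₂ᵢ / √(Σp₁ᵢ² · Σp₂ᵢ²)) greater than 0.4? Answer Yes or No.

Yes

Σ p₁ᵢp₂ᵢ = 0.0032 + 0.0112 + 0.0092 + 0.0364 + 0.0004 + 0.0256 + 0.0783 = 0.1643
Σp_1ᵢ² = 0.02² + 0.16² + 0.23² + 0.14² + 0.02² + 0.16² + 0.27² = 0.0004 + 0.0256 + 0.0529 + 0.0196 + 0.0004 + 0.0256 + 0.0729 = 0.1974
Σp_2ᵢ² = 0.16² + 0.07² + 0.04² + 0.26² + 0.02² + 0.16² + 0.29² = 0.0256 + 0.0049 + 0.0016 + 0.0676 + 0.0004 + 0.0256 + 0.0841 = 0.2098
O = 0.1643 / √(0.1974 × 0.2098) = 0.1643 / 0.20351 = 0.8073
O = 0.8073 > 0.4 → Yes.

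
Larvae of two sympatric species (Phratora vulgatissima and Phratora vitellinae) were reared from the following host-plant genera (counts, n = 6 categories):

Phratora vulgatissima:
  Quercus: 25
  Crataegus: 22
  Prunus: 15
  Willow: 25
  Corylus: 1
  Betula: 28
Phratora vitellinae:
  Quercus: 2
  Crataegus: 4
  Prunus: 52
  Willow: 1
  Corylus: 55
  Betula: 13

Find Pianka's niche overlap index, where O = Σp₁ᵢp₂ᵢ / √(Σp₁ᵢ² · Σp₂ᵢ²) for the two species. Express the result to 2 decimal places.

0.34

Proportions for Phratora vulgatissima (n=116): 25/116=0.2155, 22/116=0.1897, 15/116=0.1293, 25/116=0.2155, 1/116=0.0086, 28/116=0.2414
Proportions for Phratora vitellinae (n=127): 2/127=0.0157, 4/127=0.0315, 52/127=0.4094, 1/127=0.0079, 55/127=0.4331, 13/127=0.1024
Σ p₁ᵢp₂ᵢ = 0.003383 + 0.005976 + 0.052935 + 0.001702 + 0.003725 + 0.024719 = 0.092440
Σp_1ᵢ² = 0.2155² + 0.1897² + 0.1293² + 0.2155² + 0.0086² + 0.2414² = 0.046440 + 0.035986 + 0.016718 + 0.046440 + 0.000074 + 0.058274 = 0.203932
Σp_2ᵢ² = 0.0157² + 0.0315² + 0.4094² + 0.0079² + 0.4331² + 0.1024² = 0.000246 + 0.000992 + 0.167608 + 0.000062 + 0.187576 + 0.010486 = 0.366970
O = 0.092440 / √(0.203932 × 0.366970) = 0.092440 / 0.2735634 = 0.3379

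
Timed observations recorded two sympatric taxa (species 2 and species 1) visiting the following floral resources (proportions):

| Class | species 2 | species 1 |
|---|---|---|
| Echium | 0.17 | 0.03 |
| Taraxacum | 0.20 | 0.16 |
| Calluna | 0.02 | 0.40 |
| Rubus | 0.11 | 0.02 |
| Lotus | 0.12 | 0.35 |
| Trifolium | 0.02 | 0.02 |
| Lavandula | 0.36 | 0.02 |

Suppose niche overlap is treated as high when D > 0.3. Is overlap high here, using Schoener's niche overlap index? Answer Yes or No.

Σ|p₁ᵢ − p₂ᵢ| = 0.14 + 0.04 + 0.38 + 0.09 + 0.23 + 0.00 + 0.34 = 1.22
D = 1 − ½ × 1.22 = 1 − 0.610 = 0.3900
D = 0.3900 > 0.3 → Yes.

Yes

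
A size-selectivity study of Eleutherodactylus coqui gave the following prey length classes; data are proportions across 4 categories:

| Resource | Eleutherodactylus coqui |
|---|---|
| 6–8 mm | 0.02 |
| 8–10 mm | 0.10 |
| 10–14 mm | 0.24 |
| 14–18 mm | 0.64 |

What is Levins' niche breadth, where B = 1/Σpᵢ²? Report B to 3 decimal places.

Σpᵢ² = 0.02² + 0.10² + 0.24² + 0.64² = 0.0004 + 0.0100 + 0.0576 + 0.4096 = 0.4776
B = 1 / 0.4776 = 2.09380

2.094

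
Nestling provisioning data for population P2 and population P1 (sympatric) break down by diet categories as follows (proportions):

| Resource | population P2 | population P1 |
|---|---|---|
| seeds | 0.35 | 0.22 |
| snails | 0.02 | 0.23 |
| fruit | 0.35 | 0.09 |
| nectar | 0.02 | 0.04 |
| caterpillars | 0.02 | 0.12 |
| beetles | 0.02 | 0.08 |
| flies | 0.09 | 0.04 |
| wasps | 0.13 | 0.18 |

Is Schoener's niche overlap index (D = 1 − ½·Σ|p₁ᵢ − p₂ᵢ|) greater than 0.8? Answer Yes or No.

No

Σ|p₁ᵢ − p₂ᵢ| = 0.13 + 0.21 + 0.26 + 0.02 + 0.10 + 0.06 + 0.05 + 0.05 = 0.88
D = 1 − ½ × 0.88 = 1 − 0.440 = 0.5600
D = 0.5600 < 0.8 → No.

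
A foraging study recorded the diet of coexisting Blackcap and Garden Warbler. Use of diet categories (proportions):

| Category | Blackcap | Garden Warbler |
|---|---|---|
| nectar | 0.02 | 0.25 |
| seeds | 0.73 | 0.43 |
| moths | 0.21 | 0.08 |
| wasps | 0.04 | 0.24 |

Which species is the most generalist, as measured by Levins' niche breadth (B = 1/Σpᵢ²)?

Σp_Blacᵢ² = 0.02² + 0.73² + 0.21² + 0.04² = 0.0004 + 0.5329 + 0.0441 + 0.0016 = 0.5790
B_Blac = 1 / 0.5790 = 1.7271
Σp_Warbᵢ² = 0.25² + 0.43² + 0.08² + 0.24² = 0.0625 + 0.1849 + 0.0064 + 0.0576 = 0.3114
B_Warb = 1 / 0.3114 = 3.2113
Highest B → broadest niche (most generalist): Garden Warbler (B = 3.21).

Garden Warbler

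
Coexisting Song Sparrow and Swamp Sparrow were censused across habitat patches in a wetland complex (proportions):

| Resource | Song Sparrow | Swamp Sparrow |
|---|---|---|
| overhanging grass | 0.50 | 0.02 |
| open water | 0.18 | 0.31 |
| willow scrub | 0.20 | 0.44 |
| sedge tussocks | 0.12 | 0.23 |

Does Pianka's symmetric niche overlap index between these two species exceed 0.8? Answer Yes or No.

No

Σ p₁ᵢp₂ᵢ = 0.0100 + 0.0558 + 0.0880 + 0.0276 = 0.1814
Σp_1ᵢ² = 0.50² + 0.18² + 0.20² + 0.12² = 0.2500 + 0.0324 + 0.0400 + 0.0144 = 0.3368
Σp_2ᵢ² = 0.02² + 0.31² + 0.44² + 0.23² = 0.0004 + 0.0961 + 0.1936 + 0.0529 = 0.3430
O = 0.1814 / √(0.3368 × 0.3430) = 0.1814 / 0.33989 = 0.5337
O = 0.5337 < 0.8 → No.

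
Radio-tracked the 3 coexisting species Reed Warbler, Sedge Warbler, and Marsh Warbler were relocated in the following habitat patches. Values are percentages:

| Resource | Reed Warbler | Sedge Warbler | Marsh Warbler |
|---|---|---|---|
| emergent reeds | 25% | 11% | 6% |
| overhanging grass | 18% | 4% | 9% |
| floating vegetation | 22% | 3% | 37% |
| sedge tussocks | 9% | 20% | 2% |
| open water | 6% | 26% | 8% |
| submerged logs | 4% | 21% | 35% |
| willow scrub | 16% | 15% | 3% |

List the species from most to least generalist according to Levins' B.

Reed Warbler > Sedge Warbler > Marsh Warbler

Convert percentages to proportions (divide by 100).
Σp_Reedᵢ² = 0.25² + 0.18² + 0.22² + 0.09² + 0.06² + 0.04² + 0.16² = 0.0625 + 0.0324 + 0.0484 + 0.0081 + 0.0036 + 0.0016 + 0.0256 = 0.1822
B_Reed = 1 / 0.1822 = 5.4885
Σp_Sedgᵢ² = 0.11² + 0.04² + 0.03² + 0.20² + 0.26² + 0.21² + 0.15² = 0.0121 + 0.0016 + 0.0009 + 0.0400 + 0.0676 + 0.0441 + 0.0225 = 0.1888
B_Sedg = 1 / 0.1888 = 5.2966
Σp_Marsᵢ² = 0.06² + 0.09² + 0.37² + 0.02² + 0.08² + 0.35² + 0.03² = 0.0036 + 0.0081 + 0.1369 + 0.0004 + 0.0064 + 0.1225 + 0.0009 = 0.2788
B_Mars = 1 / 0.2788 = 3.5868
Ranking by B (broadest → narrowest): Reed Warbler (5.49) > Sedge Warbler (5.30) > Marsh Warbler (3.59)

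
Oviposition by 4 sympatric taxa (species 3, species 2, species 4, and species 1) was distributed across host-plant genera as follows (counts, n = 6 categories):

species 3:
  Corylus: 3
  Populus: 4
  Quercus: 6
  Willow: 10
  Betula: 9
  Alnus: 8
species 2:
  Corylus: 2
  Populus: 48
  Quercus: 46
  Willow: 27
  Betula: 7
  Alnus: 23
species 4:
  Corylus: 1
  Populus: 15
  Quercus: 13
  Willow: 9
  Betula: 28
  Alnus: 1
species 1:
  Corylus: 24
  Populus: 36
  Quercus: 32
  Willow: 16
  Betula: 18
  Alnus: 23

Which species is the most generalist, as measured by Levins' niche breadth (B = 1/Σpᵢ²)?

Proportions for species 3 (n=40): 3/40=0.0750, 4/40=0.1000, 6/40=0.1500, 10/40=0.2500, 9/40=0.2250, 8/40=0.2000
Proportions for species 2 (n=153): 2/153=0.0131, 48/153=0.3137, 46/153=0.3007, 27/153=0.1765, 7/153=0.0458, 23/153=0.1503
Proportions for species 4 (n=67): 1/67=0.0149, 15/67=0.2239, 13/67=0.1940, 9/67=0.1343, 28/67=0.4179, 1/67=0.0149
Proportions for species 1 (n=149): 24/149=0.1611, 36/149=0.2416, 32/149=0.2148, 16/149=0.1074, 18/149=0.1208, 23/149=0.1544
Σp_3ᵢ² = 0.0750² + 0.1000² + 0.1500² + 0.2500² + 0.2250² + 0.2000² = 0.005625 + 0.010000 + 0.022500 + 0.062500 + 0.050625 + 0.040000 = 0.191250
B_3 = 1 / 0.191250 = 5.2288
Σp_2ᵢ² = 0.0131² + 0.3137² + 0.3007² + 0.1765² + 0.0458² + 0.1503² = 0.000172 + 0.098408 + 0.090420 + 0.031152 + 0.002098 + 0.022590 = 0.244840
B_2 = 1 / 0.244840 = 4.0843
Σp_4ᵢ² = 0.0149² + 0.2239² + 0.1940² + 0.1343² + 0.4179² + 0.0149² = 0.000222 + 0.050131 + 0.037636 + 0.018036 + 0.174640 + 0.000222 = 0.280887
B_4 = 1 / 0.280887 = 3.5602
Σp_1ᵢ² = 0.1611² + 0.2416² + 0.2148² + 0.1074² + 0.1208² + 0.1544² = 0.025953 + 0.058371 + 0.046139 + 0.011535 + 0.014593 + 0.023839 = 0.180430
B_1 = 1 / 0.180430 = 5.5423
Highest B → broadest niche (most generalist): species 1 (B = 5.54).

species 1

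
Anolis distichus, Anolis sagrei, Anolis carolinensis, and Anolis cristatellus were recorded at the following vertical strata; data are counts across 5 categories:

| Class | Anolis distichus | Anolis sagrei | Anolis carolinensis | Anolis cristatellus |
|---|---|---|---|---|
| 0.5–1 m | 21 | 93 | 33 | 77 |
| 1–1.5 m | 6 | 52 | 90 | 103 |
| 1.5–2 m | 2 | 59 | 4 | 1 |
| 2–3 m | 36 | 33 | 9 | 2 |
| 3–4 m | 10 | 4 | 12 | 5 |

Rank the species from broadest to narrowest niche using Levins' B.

Proportions for Anolis distichus (n=75): 21/75=0.2800, 6/75=0.0800, 2/75=0.0267, 36/75=0.4800, 10/75=0.1333
Proportions for Anolis sagrei (n=241): 93/241=0.3859, 52/241=0.2158, 59/241=0.2448, 33/241=0.1369, 4/241=0.0166
Proportions for Anolis carolinensis (n=148): 33/148=0.2230, 90/148=0.6081, 4/148=0.0270, 9/148=0.0608, 12/148=0.0811
Proportions for Anolis cristatellus (n=188): 77/188=0.4096, 103/188=0.5479, 1/188=0.0053, 2/188=0.0106, 5/188=0.0266
Σp_distᵢ² = 0.2800² + 0.0800² + 0.0267² + 0.4800² + 0.1333² = 0.078400 + 0.006400 + 0.000713 + 0.230400 + 0.017769 = 0.333682
B_dist = 1 / 0.333682 = 2.9969
Σp_sagrᵢ² = 0.3859² + 0.2158² + 0.2448² + 0.1369² + 0.0166² = 0.148919 + 0.046570 + 0.059927 + 0.018742 + 0.000276 = 0.274434
B_sagr = 1 / 0.274434 = 3.6439
Σp_caroᵢ² = 0.2230² + 0.6081² + 0.0270² + 0.0608² + 0.0811² = 0.049729 + 0.369786 + 0.000729 + 0.003697 + 0.006577 = 0.430518
B_caro = 1 / 0.430518 = 2.3228
Σp_crisᵢ² = 0.4096² + 0.5479² + 0.0053² + 0.0106² + 0.0266² = 0.167772 + 0.300194 + 0.000028 + 0.000112 + 0.000708 = 0.468814
B_cris = 1 / 0.468814 = 2.1330
Ranking by B (broadest → narrowest): Anolis sagrei (3.64) > Anolis distichus (3.00) > Anolis carolinensis (2.32) > Anolis cristatellus (2.13)

Anolis sagrei > Anolis distichus > Anolis carolinensis > Anolis cristatellus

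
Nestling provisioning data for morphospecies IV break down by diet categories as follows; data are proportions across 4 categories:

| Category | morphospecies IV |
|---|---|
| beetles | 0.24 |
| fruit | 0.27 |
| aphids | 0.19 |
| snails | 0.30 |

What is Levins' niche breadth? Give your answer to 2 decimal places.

3.90

Σpᵢ² = 0.24² + 0.27² + 0.19² + 0.30² = 0.0576 + 0.0729 + 0.0361 + 0.0900 = 0.2566
B = 1 / 0.2566 = 3.8971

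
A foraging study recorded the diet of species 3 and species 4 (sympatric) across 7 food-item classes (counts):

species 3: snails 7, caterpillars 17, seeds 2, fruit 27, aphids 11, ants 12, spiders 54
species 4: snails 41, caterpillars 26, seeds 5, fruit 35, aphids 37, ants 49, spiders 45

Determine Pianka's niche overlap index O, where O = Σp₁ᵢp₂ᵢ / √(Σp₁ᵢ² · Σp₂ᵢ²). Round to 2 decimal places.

Proportions for species 3 (n=130): 7/130=0.0538, 17/130=0.1308, 2/130=0.0154, 27/130=0.2077, 11/130=0.0846, 12/130=0.0923, 54/130=0.4154
Proportions for species 4 (n=238): 41/238=0.1723, 26/238=0.1092, 5/238=0.0210, 35/238=0.1471, 37/238=0.1555, 49/238=0.2059, 45/238=0.1891
Σ p₁ᵢp₂ᵢ = 0.009270 + 0.014283 + 0.000323 + 0.030553 + 0.013155 + 0.019005 + 0.078552 = 0.165141
Σp_1ᵢ² = 0.0538² + 0.1308² + 0.0154² + 0.2077² + 0.0846² + 0.0923² + 0.4154² = 0.002894 + 0.017109 + 0.000237 + 0.043139 + 0.007157 + 0.008519 + 0.172557 = 0.251612
Σp_2ᵢ² = 0.1723² + 0.1092² + 0.0210² + 0.1471² + 0.1555² + 0.2059² + 0.1891² = 0.029687 + 0.011925 + 0.000441 + 0.021638 + 0.024180 + 0.042395 + 0.035759 = 0.166025
O = 0.165141 / √(0.251612 × 0.166025) = 0.165141 / 0.2043866 = 0.8080

0.81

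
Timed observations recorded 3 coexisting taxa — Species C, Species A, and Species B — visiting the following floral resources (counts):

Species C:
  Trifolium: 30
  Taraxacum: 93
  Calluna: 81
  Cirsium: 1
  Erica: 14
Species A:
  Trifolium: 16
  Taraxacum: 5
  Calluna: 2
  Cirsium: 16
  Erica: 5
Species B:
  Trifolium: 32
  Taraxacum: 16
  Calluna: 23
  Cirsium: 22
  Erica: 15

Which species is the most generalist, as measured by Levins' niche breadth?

Proportions for Species C (n=219): 30/219=0.1370, 93/219=0.4247, 81/219=0.3699, 1/219=0.0046, 14/219=0.0639
Proportions for Species A (n=44): 16/44=0.3636, 5/44=0.1136, 2/44=0.0455, 16/44=0.3636, 5/44=0.1136
Proportions for Species B (n=108): 32/108=0.2963, 16/108=0.1481, 23/108=0.2130, 22/108=0.2037, 15/108=0.1389
Σp_Cᵢ² = 0.1370² + 0.4247² + 0.3699² + 0.0046² + 0.0639² = 0.018769 + 0.180370 + 0.136826 + 0.000021 + 0.004083 = 0.340069
B_C = 1 / 0.340069 = 2.9406
Σp_Aᵢ² = 0.3636² + 0.1136² + 0.0455² + 0.3636² + 0.1136² = 0.132205 + 0.012905 + 0.002070 + 0.132205 + 0.012905 = 0.292290
B_A = 1 / 0.292290 = 3.4213
Σp_Bᵢ² = 0.2963² + 0.1481² + 0.2130² + 0.2037² + 0.1389² = 0.087794 + 0.021934 + 0.045369 + 0.041494 + 0.019293 = 0.215884
B_B = 1 / 0.215884 = 4.6321
Highest B → broadest niche (most generalist): Species B (B = 4.63).

Species B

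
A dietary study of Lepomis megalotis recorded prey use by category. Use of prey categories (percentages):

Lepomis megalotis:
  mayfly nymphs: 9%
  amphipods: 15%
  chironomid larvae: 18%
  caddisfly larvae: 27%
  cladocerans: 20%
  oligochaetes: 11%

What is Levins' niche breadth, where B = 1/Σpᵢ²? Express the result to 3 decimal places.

5.319

Convert percentages to proportions (divide by 100).
Σpᵢ² = 0.09² + 0.15² + 0.18² + 0.27² + 0.20² + 0.11² = 0.0081 + 0.0225 + 0.0324 + 0.0729 + 0.0400 + 0.0121 = 0.1880
B = 1 / 0.1880 = 5.31915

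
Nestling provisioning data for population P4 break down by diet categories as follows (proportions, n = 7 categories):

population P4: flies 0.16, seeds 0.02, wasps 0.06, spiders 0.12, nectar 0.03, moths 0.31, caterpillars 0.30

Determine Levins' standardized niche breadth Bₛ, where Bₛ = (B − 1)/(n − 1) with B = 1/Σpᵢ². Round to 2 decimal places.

0.55

Σpᵢ² = 0.16² + 0.02² + 0.06² + 0.12² + 0.03² + 0.31² + 0.30² = 0.0256 + 0.0004 + 0.0036 + 0.0144 + 0.0009 + 0.0961 + 0.0900 = 0.2310
B = 1 / 0.2310 = 4.3290
Bₛ = (B − 1)/(n − 1) = (4.3290 − 1)/(7 − 1) = 3.3290/6 = 0.5548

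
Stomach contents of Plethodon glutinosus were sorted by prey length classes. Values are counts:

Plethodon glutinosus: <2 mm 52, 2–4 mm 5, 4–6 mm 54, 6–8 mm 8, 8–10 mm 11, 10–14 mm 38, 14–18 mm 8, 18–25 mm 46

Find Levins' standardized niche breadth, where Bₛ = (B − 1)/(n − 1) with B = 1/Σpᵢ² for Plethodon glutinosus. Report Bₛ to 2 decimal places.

Proportions for Plethodon glutinosus (n=222): 52/222=0.2342, 5/222=0.0225, 54/222=0.2432, 8/222=0.0360, 11/222=0.0495, 38/222=0.1712, 8/222=0.0360, 46/222=0.2072
Σpᵢ² = 0.2342² + 0.0225² + 0.2432² + 0.0360² + 0.0495² + 0.1712² + 0.0360² + 0.2072² = 0.054850 + 0.000506 + 0.059146 + 0.001296 + 0.002450 + 0.029309 + 0.001296 + 0.042932 = 0.191785
B = 1 / 0.191785 = 5.2142
Bₛ = (B − 1)/(n − 1) = (5.2142 − 1)/(8 − 1) = 4.2142/7 = 0.6020

0.60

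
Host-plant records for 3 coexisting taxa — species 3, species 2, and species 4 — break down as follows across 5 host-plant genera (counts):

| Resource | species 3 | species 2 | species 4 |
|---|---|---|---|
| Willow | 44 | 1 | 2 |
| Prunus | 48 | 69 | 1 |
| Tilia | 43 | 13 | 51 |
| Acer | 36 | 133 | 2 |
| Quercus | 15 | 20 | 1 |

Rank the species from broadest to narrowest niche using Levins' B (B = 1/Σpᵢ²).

Proportions for species 3 (n=186): 44/186=0.2366, 48/186=0.2581, 43/186=0.2312, 36/186=0.1935, 15/186=0.0806
Proportions for species 2 (n=236): 1/236=0.0042, 69/236=0.2924, 13/236=0.0551, 133/236=0.5636, 20/236=0.0847
Proportions for species 4 (n=57): 2/57=0.0351, 1/57=0.0175, 51/57=0.8947, 2/57=0.0351, 1/57=0.0175
Σp_3ᵢ² = 0.2366² + 0.2581² + 0.2312² + 0.1935² + 0.0806² = 0.055980 + 0.066616 + 0.053453 + 0.037442 + 0.006496 = 0.219987
B_3 = 1 / 0.219987 = 4.5457
Σp_2ᵢ² = 0.0042² + 0.2924² + 0.0551² + 0.5636² + 0.0847² = 0.000018 + 0.085498 + 0.003036 + 0.317645 + 0.007174 = 0.413371
B_2 = 1 / 0.413371 = 2.4191
Σp_4ᵢ² = 0.0351² + 0.0175² + 0.8947² + 0.0351² + 0.0175² = 0.001232 + 0.000306 + 0.800488 + 0.001232 + 0.000306 = 0.803564
B_4 = 1 / 0.803564 = 1.2445
Ranking by B (broadest → narrowest): species 3 (4.55) > species 2 (2.42) > species 4 (1.24)

species 3 > species 2 > species 4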